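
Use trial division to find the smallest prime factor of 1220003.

67

1220003 is odd.
Digit sum 8, not divisible by 3.
Ends in 3: not divisible by 5.
7: 1220003 = 7·174286 + 1
11: 1220003 = 11·110909 + 4
13: 1220003 = 13·93846 + 5
17: 1220003 = 17·71764 + 15
19: 1220003 = 19·64210 + 13
23: 1220003 = 23·53043 + 14
29: 1220003 = 29·42069 + 2
31: 1220003 = 31·39354 + 29
37: 1220003 = 37·32973 + 2
41: 1220003 = 41·29756 + 7
43: 1220003 = 43·28372 + 7
47: 1220003 = 47·25957 + 24
53: 1220003 = 53·23018 + 49
59: 1220003 = 59·20678 + 1
61: 1220003 = 61·20000 + 3
67: 1220003 = 67·18209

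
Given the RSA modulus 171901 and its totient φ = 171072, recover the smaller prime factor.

397

φ(n) = (p−1)(q−1) = n − (p+q) + 1, so p + q = 171901 − 171072 + 1 = 830.
p and q are the roots of t² − 830t + 171901 = 0.
Discriminant: 830² − 4·171901 = 688900 − 687604 = 1296; √1296 = 36.
q = (830 − 36)/2 = 397, p = (830 + 36)/2 = 433.
Check: 397 · 433 = 171901.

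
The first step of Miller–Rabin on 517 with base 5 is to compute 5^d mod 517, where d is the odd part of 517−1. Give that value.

517 − 1 = 516 = 2^2 · 129, so d = 129.
5^1 ≡ 5 (mod 517)
5^2 ≡ 5^2 = 25 ≡ 25 (mod 517)
5^4 ≡ 25^2 = 625 ≡ 108 (mod 517)
5^8 ≡ 108^2 = 11664 ≡ 290 (mod 517)
5^16 ≡ 290^2 = 84100 ≡ 346 (mod 517)
5^32 ≡ 346^2 = 119716 ≡ 289 (mod 517)
5^64 ≡ 289^2 = 83521 ≡ 284 (mod 517)
5^128 ≡ 284^2 = 80656 ≡ 4 (mod 517)
129 = 128 + 1 in binary powers of 2.
So 5^129 ≡ 4 · 5 ≡ 20 (mod 517).
Squaring chain: 20 → 400; never reaches −1, so base 5 is a Miller–Rabin witness that 517 is composite.

20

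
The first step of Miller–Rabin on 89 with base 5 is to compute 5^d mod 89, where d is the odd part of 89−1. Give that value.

55

89 − 1 = 88 = 2^3 · 11, so d = 11.
5^1 ≡ 5 (mod 89)
5^2 ≡ 5^2 = 25 ≡ 25 (mod 89)
5^4 ≡ 25^2 = 625 ≡ 2 (mod 89)
5^8 ≡ 2^2 = 4 ≡ 4 (mod 89)
11 = 8 + 2 + 1 in binary powers of 2.
So 5^11 ≡ 4 · 25 · 5 ≡ 55 (mod 89).
Squaring chain: 55 → 88 → 1; reaches −1, so base 5 does not prove 89 composite.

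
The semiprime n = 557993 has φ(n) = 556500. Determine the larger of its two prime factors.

φ(n) = (p−1)(q−1) = n − (p+q) + 1, so p + q = 557993 − 556500 + 1 = 1494.
p and q are the roots of t² − 1494t + 557993 = 0.
Discriminant: 1494² − 4·557993 = 2232036 − 2231972 = 64; √64 = 8.
q = (1494 − 8)/2 = 743, p = (1494 + 8)/2 = 751.
Check: 743 · 751 = 557993.

751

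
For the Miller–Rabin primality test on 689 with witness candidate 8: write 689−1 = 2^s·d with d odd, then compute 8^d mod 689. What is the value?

689 − 1 = 688 = 2^4 · 43, so d = 43.
8^1 ≡ 8 (mod 689)
8^2 ≡ 8^2 = 64 ≡ 64 (mod 689)
8^4 ≡ 64^2 = 4096 ≡ 651 (mod 689)
8^8 ≡ 651^2 = 423801 ≡ 66 (mod 689)
8^16 ≡ 66^2 = 4356 ≡ 222 (mod 689)
8^32 ≡ 222^2 = 49284 ≡ 365 (mod 689)
43 = 32 + 8 + 2 + 1 in binary powers of 2.
So 8^43 ≡ 365 · 66 · 64 · 8 ≡ 291 (mod 689).
Squaring chain: 291 → 623 → 222 → 365; never reaches −1, so base 8 is a Miller–Rabin witness that 689 is composite.

291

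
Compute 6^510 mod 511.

6^1 ≡ 6 (mod 511)
6^2 ≡ 6^2 = 36 ≡ 36 (mod 511)
6^4 ≡ 36^2 = 1296 ≡ 274 (mod 511)
6^8 ≡ 274^2 = 75076 ≡ 470 (mod 511)
6^16 ≡ 470^2 = 220900 ≡ 148 (mod 511)
6^32 ≡ 148^2 = 21904 ≡ 442 (mod 511)
6^64 ≡ 442^2 = 195364 ≡ 162 (mod 511)
6^128 ≡ 162^2 = 26244 ≡ 183 (mod 511)
6^256 ≡ 183^2 = 33489 ≡ 274 (mod 511)
510 = 256 + 128 + 64 + 32 + 16 + 8 + 4 + 2 in binary powers of 2.
So 6^510 ≡ 274 · 183 · 162 · 442 · 148 · 470 · 274 · 36 ≡ 155 (mod 511).
Since 155 ≠ 1, base 6 is a Fermat witness: 511 is composite.

155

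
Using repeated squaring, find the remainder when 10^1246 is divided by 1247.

10^1 ≡ 10 (mod 1247)
10^2 ≡ 10^2 = 100 ≡ 100 (mod 1247)
10^4 ≡ 100^2 = 10000 ≡ 24 (mod 1247)
10^8 ≡ 24^2 = 576 ≡ 576 (mod 1247)
10^16 ≡ 576^2 = 331776 ≡ 74 (mod 1247)
10^32 ≡ 74^2 = 5476 ≡ 488 (mod 1247)
10^64 ≡ 488^2 = 238144 ≡ 1214 (mod 1247)
10^128 ≡ 1214^2 = 1473796 ≡ 1089 (mod 1247)
10^256 ≡ 1089^2 = 1185921 ≡ 24 (mod 1247)
10^512 ≡ 24^2 = 576 ≡ 576 (mod 1247)
10^1024 ≡ 576^2 = 331776 ≡ 74 (mod 1247)
1246 = 1024 + 128 + 64 + 16 + 8 + 4 + 2 in binary powers of 2.
So 10^1246 ≡ 74 · 1089 · 1214 · 74 · 576 · 24 · 100 ≡ 608 (mod 1247).
Since 608 ≠ 1, base 10 is a Fermat witness: 1247 is composite.

608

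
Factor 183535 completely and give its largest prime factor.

183535 = 5 · 36707
36707 = 11 · 3337
3337 = 47 · 71
71 is prime.
So 183535 = 5 · 11 · 47 · 71; the largest prime factor is 71.

71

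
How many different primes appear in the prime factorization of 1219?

2

1219 = 23 · 53
1219 = 23 · 53, which has 2 distinct prime factors.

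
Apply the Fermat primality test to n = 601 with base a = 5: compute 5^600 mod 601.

5^1 ≡ 5 (mod 601)
5^2 ≡ 5^2 = 25 ≡ 25 (mod 601)
5^4 ≡ 25^2 = 625 ≡ 24 (mod 601)
5^8 ≡ 24^2 = 576 ≡ 576 (mod 601)
5^16 ≡ 576^2 = 331776 ≡ 24 (mod 601)
5^32 ≡ 24^2 = 576 ≡ 576 (mod 601)
5^64 ≡ 576^2 = 331776 ≡ 24 (mod 601)
5^128 ≡ 24^2 = 576 ≡ 576 (mod 601)
5^256 ≡ 576^2 = 331776 ≡ 24 (mod 601)
5^512 ≡ 24^2 = 576 ≡ 576 (mod 601)
600 = 512 + 64 + 16 + 8 in binary powers of 2.
So 5^600 ≡ 576 · 24 · 24 · 576 ≡ 1 (mod 601).
Since the result is 1, base 5 gives no evidence that 601 is composite.

1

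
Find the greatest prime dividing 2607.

2607 = 3 · 869
869 = 11 · 79
79 is prime.
So 2607 = 3 · 11 · 79; the largest prime factor is 79.

79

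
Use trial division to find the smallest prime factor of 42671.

42671 is odd.
Digit sum 20, not divisible by 3.
Ends in 1: not divisible by 5.
7: 42671 = 7·6095 + 6
11: 42671 = 11·3879 + 2
13: 42671 = 13·3282 + 5
17: 42671 = 17·2510 + 1
19: 42671 = 19·2245 + 16
23: 42671 = 23·1855 + 6
29: 42671 = 29·1471 + 12
31: 42671 = 31·1376 + 15
37: 42671 = 37·1153 + 10
41: 42671 = 41·1040 + 31
43: 42671 = 43·992 + 15
47: 42671 = 47·907 + 42
53: 42671 = 53·805 + 6
59: 42671 = 59·723 + 14
61: 42671 = 61·699 + 32
67: 42671 = 67·636 + 59
71: 42671 = 71·601

71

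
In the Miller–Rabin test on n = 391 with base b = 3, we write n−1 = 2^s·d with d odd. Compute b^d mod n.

391 − 1 = 390 = 2^1 · 195, so d = 195.
3^1 ≡ 3 (mod 391)
3^2 ≡ 3^2 = 9 ≡ 9 (mod 391)
3^4 ≡ 9^2 = 81 ≡ 81 (mod 391)
3^8 ≡ 81^2 = 6561 ≡ 305 (mod 391)
3^16 ≡ 305^2 = 93025 ≡ 358 (mod 391)
3^32 ≡ 358^2 = 128164 ≡ 307 (mod 391)
3^64 ≡ 307^2 = 94249 ≡ 18 (mod 391)
3^128 ≡ 18^2 = 324 ≡ 324 (mod 391)
195 = 128 + 64 + 2 + 1 in binary powers of 2.
So 3^195 ≡ 324 · 18 · 9 · 3 ≡ 282 (mod 391).
Squaring chain: 282; never reaches −1, so base 3 is a Miller–Rabin witness that 391 is composite.

282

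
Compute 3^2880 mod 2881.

3^1 ≡ 3 (mod 2881)
3^2 ≡ 3^2 = 9 ≡ 9 (mod 2881)
3^4 ≡ 9^2 = 81 ≡ 81 (mod 2881)
3^8 ≡ 81^2 = 6561 ≡ 799 (mod 2881)
3^16 ≡ 799^2 = 638401 ≡ 1700 (mod 2881)
3^32 ≡ 1700^2 = 2890000 ≡ 357 (mod 2881)
3^64 ≡ 357^2 = 127449 ≡ 685 (mod 2881)
3^128 ≡ 685^2 = 469225 ≡ 2503 (mod 2881)
3^256 ≡ 2503^2 = 6265009 ≡ 1715 (mod 2881)
3^512 ≡ 1715^2 = 2941225 ≡ 2605 (mod 2881)
3^1024 ≡ 2605^2 = 6786025 ≡ 1270 (mod 2881)
3^2048 ≡ 1270^2 = 1612900 ≡ 2421 (mod 2881)
2880 = 2048 + 512 + 256 + 64 in binary powers of 2.
So 3^2880 ≡ 2421 · 2605 · 1715 · 685 ≡ 618 (mod 2881).
Since 618 ≠ 1, base 3 is a Fermat witness: 2881 is composite.

618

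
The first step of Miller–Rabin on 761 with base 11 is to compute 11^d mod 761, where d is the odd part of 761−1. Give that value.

761 − 1 = 760 = 2^3 · 95, so d = 95.
11^1 ≡ 11 (mod 761)
11^2 ≡ 11^2 = 121 ≡ 121 (mod 761)
11^4 ≡ 121^2 = 14641 ≡ 182 (mod 761)
11^8 ≡ 182^2 = 33124 ≡ 401 (mod 761)
11^16 ≡ 401^2 = 160801 ≡ 230 (mod 761)
11^32 ≡ 230^2 = 52900 ≡ 391 (mod 761)
11^64 ≡ 391^2 = 152881 ≡ 681 (mod 761)
95 = 64 + 16 + 8 + 4 + 2 + 1 in binary powers of 2.
So 11^95 ≡ 681 · 230 · 401 · 182 · 121 · 11 ≡ 62 (mod 761).
Squaring chain: 62 → 39 → 760; reaches −1, so base 11 does not prove 761 composite.

62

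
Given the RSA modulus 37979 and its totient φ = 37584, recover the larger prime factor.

233

φ(n) = (p−1)(q−1) = n − (p+q) + 1, so p + q = 37979 − 37584 + 1 = 396.
p and q are the roots of t² − 396t + 37979 = 0.
Discriminant: 396² − 4·37979 = 156816 − 151916 = 4900; √4900 = 70.
q = (396 − 70)/2 = 163, p = (396 + 70)/2 = 233.
Check: 163 · 233 = 37979.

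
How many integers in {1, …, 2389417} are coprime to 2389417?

2335392

Factor: 2389417 = 107 · 137 · 163.
φ(2389417) = (107−1) · (137−1) · (163−1) = 106 · 136 · 162 = 2335392.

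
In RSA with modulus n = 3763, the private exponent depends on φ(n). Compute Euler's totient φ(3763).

3640

Factor: 3763 = 53 · 71.
φ(3763) = (53−1) · (71−1) = 52 · 70 = 3640.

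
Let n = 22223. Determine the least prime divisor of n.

71

22223 is odd.
Digit sum 11, not divisible by 3.
Ends in 3: not divisible by 5.
7: 22223 = 7·3174 + 5
11: 22223 = 11·2020 + 3
13: 22223 = 13·1709 + 6
17: 22223 = 17·1307 + 4
19: 22223 = 19·1169 + 12
23: 22223 = 23·966 + 5
29: 22223 = 29·766 + 9
31: 22223 = 31·716 + 27
37: 22223 = 37·600 + 23
41: 22223 = 41·542 + 1
43: 22223 = 43·516 + 35
47: 22223 = 47·472 + 39
53: 22223 = 53·419 + 16
59: 22223 = 59·376 + 39
61: 22223 = 61·364 + 19
67: 22223 = 67·331 + 46
71: 22223 = 71·313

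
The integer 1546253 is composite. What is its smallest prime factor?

47

1546253 is odd.
Digit sum 26, not divisible by 3.
Ends in 3: not divisible by 5.
7: 1546253 = 7·220893 + 2
11: 1546253 = 11·140568 + 5
13: 1546253 = 13·118942 + 7
17: 1546253 = 17·90956 + 1
19: 1546253 = 19·81381 + 14
23: 1546253 = 23·67228 + 9
29: 1546253 = 29·53319 + 2
31: 1546253 = 31·49879 + 4
37: 1546253 = 37·41790 + 23
41: 1546253 = 41·37713 + 20
43: 1546253 = 43·35959 + 16
47: 1546253 = 47·32899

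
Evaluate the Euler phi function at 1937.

Factor: 1937 = 13 · 149.
φ(1937) = (13−1) · (149−1) = 12 · 148 = 1776.

1776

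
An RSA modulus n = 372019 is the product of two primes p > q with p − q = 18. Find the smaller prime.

601

Since p = q + 18, we have 372019 = q(q + 18), so q² + 18q − 372019 = 0.
Discriminant: 18² + 4·372019 = 324 + 1488076 = 1488400; √1488400 = 1220.
q = (−18 + 1220)/2 = 601, and p = q + 18 = 619.
Check: 601 · 619 = 372019.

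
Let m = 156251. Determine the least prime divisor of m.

37

156251 is odd.
Digit sum 20, not divisible by 3.
Ends in 1: not divisible by 5.
7: 156251 = 7·22321 + 4
11: 156251 = 11·14204 + 7
13: 156251 = 13·12019 + 4
17: 156251 = 17·9191 + 4
19: 156251 = 19·8223 + 14
23: 156251 = 23·6793 + 12
29: 156251 = 29·5387 + 28
31: 156251 = 31·5040 + 11
37: 156251 = 37·4223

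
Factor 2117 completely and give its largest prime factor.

2117 = 29 · 73
73 is prime.
So 2117 = 29 · 73; the largest prime factor is 73.

73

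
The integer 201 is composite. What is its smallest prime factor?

201 is odd.
Digit sum 3, divisible by 3.

3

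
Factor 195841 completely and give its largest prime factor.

79

195841 = 37 · 5293
5293 = 67 · 79
79 is prime.
So 195841 = 37 · 67 · 79; the largest prime factor is 79.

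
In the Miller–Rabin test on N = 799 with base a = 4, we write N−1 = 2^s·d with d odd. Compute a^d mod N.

799 − 1 = 798 = 2^1 · 399, so d = 399.
4^1 ≡ 4 (mod 799)
4^2 ≡ 4^2 = 16 ≡ 16 (mod 799)
4^4 ≡ 16^2 = 256 ≡ 256 (mod 799)
4^8 ≡ 256^2 = 65536 ≡ 18 (mod 799)
4^16 ≡ 18^2 = 324 ≡ 324 (mod 799)
4^32 ≡ 324^2 = 104976 ≡ 307 (mod 799)
4^64 ≡ 307^2 = 94249 ≡ 766 (mod 799)
4^128 ≡ 766^2 = 586756 ≡ 290 (mod 799)
4^256 ≡ 290^2 = 84100 ≡ 205 (mod 799)
399 = 256 + 128 + 8 + 4 + 2 + 1 in binary powers of 2.
So 4^399 ≡ 205 · 290 · 18 · 256 · 16 · 4 ≡ 676 (mod 799).
Squaring chain: 676; never reaches −1, so base 4 is a Miller–Rabin witness that 799 is composite.

676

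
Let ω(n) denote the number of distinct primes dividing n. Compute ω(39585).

39585 = 3 · 13195
13195 = 5 · 2639
2639 = 7 · 377
377 = 13 · 29
39585 = 3 · 5 · 7 · 13 · 29, which has 5 distinct prime factors.

5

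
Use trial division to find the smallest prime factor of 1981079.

41

1981079 is odd.
Digit sum 35, not divisible by 3.
Ends in 9: not divisible by 5.
7: 1981079 = 7·283011 + 2
11: 1981079 = 11·180098 + 1
13: 1981079 = 13·152390 + 9
17: 1981079 = 17·116534 + 1
19: 1981079 = 19·104267 + 6
23: 1981079 = 23·86133 + 20
29: 1981079 = 29·68313 + 2
31: 1981079 = 31·63905 + 24
37: 1981079 = 37·53542 + 25
41: 1981079 = 41·48319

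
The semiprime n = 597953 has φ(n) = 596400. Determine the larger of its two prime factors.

φ(n) = (p−1)(q−1) = n − (p+q) + 1, so p + q = 597953 − 596400 + 1 = 1554.
p and q are the roots of t² − 1554t + 597953 = 0.
Discriminant: 1554² − 4·597953 = 2414916 − 2391812 = 23104; √23104 = 152.
q = (1554 − 152)/2 = 701, p = (1554 + 152)/2 = 853.
Check: 701 · 853 = 597953.

853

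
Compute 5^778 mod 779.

5^1 ≡ 5 (mod 779)
5^2 ≡ 5^2 = 25 ≡ 25 (mod 779)
5^4 ≡ 25^2 = 625 ≡ 625 (mod 779)
5^8 ≡ 625^2 = 390625 ≡ 346 (mod 779)
5^16 ≡ 346^2 = 119716 ≡ 529 (mod 779)
5^32 ≡ 529^2 = 279841 ≡ 180 (mod 779)
5^64 ≡ 180^2 = 32400 ≡ 461 (mod 779)
5^128 ≡ 461^2 = 212521 ≡ 633 (mod 779)
5^256 ≡ 633^2 = 400689 ≡ 283 (mod 779)
5^512 ≡ 283^2 = 80089 ≡ 631 (mod 779)
778 = 512 + 256 + 8 + 2 in binary powers of 2.
So 5^778 ≡ 631 · 283 · 346 · 25 ≡ 720 (mod 779).
Since 720 ≠ 1, base 5 is a Fermat witness: 779 is composite.

720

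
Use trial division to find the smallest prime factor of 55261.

55261 is odd.
Digit sum 19, not divisible by 3.
Ends in 1: not divisible by 5.
7: 55261 = 7·7894 + 3
11: 55261 = 11·5023 + 8
13: 55261 = 13·4250 + 11
17: 55261 = 17·3250 + 11
19: 55261 = 19·2908 + 9
23: 55261 = 23·2402 + 15
29: 55261 = 29·1905 + 16
31: 55261 = 31·1782 + 19
37: 55261 = 37·1493 + 20
41: 55261 = 41·1347 + 34
43: 55261 = 43·1285 + 6
47: 55261 = 47·1175 + 36
53: 55261 = 53·1042 + 35
59: 55261 = 59·936 + 37
61: 55261 = 61·905 + 56
67: 55261 = 67·824 + 53
71: 55261 = 71·778 + 23
73: 55261 = 73·757

73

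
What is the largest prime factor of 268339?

83

268339 = 53 · 5063
5063 = 61 · 83
83 is prime.
So 268339 = 53 · 61 · 83; the largest prime factor is 83.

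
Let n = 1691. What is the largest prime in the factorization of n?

89

1691 = 19 · 89
89 is prime.
So 1691 = 19 · 89; the largest prime factor is 89.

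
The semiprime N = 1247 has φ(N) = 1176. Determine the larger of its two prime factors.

43

φ(n) = (p−1)(q−1) = n − (p+q) + 1, so p + q = 1247 − 1176 + 1 = 72.
p and q are the roots of t² − 72t + 1247 = 0.
Discriminant: 72² − 4·1247 = 5184 − 4988 = 196; √196 = 14.
q = (72 − 14)/2 = 29, p = (72 + 14)/2 = 43.
Check: 29 · 43 = 1247.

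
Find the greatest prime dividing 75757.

97

75757 = 11 · 6887
6887 = 71 · 97
97 is prime.
So 75757 = 11 · 71 · 97; the largest prime factor is 97.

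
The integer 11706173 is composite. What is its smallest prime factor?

67

11706173 is odd.
Digit sum 26, not divisible by 3.
Ends in 3: not divisible by 5.
7: 11706173 = 7·1672310 + 3
11: 11706173 = 11·1064197 + 6
13: 11706173 = 13·900474 + 11
17: 11706173 = 17·688598 + 7
19: 11706173 = 19·616114 + 7
23: 11706173 = 23·508964 + 1
29: 11706173 = 29·403661 + 4
31: 11706173 = 31·377618 + 15
37: 11706173 = 37·316383 + 2
41: 11706173 = 41·285516 + 17
43: 11706173 = 43·272236 + 25
47: 11706173 = 47·249067 + 24
53: 11706173 = 53·220871 + 10
59: 11706173 = 59·198409 + 42
61: 11706173 = 61·191904 + 29
67: 11706173 = 67·174719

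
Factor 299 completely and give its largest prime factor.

23

299 = 13 · 23
23 is prime.
So 299 = 13 · 23; the largest prime factor is 23.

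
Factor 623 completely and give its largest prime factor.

89

623 = 7 · 89
89 is prime.
So 623 = 7 · 89; the largest prime factor is 89.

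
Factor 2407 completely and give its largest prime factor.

83

2407 = 29 · 83
83 is prime.
So 2407 = 29 · 83; the largest prime factor is 83.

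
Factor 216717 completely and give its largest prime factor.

216717 = 3 · 72239
72239 = 29 · 2491
2491 = 47 · 53
53 is prime.
So 216717 = 3 · 29 · 47 · 53; the largest prime factor is 53.

53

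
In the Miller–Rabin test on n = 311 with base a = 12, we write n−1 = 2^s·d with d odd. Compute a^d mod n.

1

311 − 1 = 310 = 2^1 · 155, so d = 155.
12^1 ≡ 12 (mod 311)
12^2 ≡ 12^2 = 144 ≡ 144 (mod 311)
12^4 ≡ 144^2 = 20736 ≡ 210 (mod 311)
12^8 ≡ 210^2 = 44100 ≡ 249 (mod 311)
12^16 ≡ 249^2 = 62001 ≡ 112 (mod 311)
12^32 ≡ 112^2 = 12544 ≡ 104 (mod 311)
12^64 ≡ 104^2 = 10816 ≡ 242 (mod 311)
12^128 ≡ 242^2 = 58564 ≡ 96 (mod 311)
155 = 128 + 16 + 8 + 2 + 1 in binary powers of 2.
So 12^155 ≡ 96 · 112 · 249 · 144 · 12 ≡ 1 (mod 311).
Since 12^d ≡ 1 (mod 311), base 12 does not prove 311 composite.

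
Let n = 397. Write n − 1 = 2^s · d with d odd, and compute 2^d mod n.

397 − 1 = 396 = 2^2 · 99, so d = 99.
2^1 ≡ 2 (mod 397)
2^2 ≡ 2^2 = 4 ≡ 4 (mod 397)
2^4 ≡ 4^2 = 16 ≡ 16 (mod 397)
2^8 ≡ 16^2 = 256 ≡ 256 (mod 397)
2^16 ≡ 256^2 = 65536 ≡ 31 (mod 397)
2^32 ≡ 31^2 = 961 ≡ 167 (mod 397)
2^64 ≡ 167^2 = 27889 ≡ 99 (mod 397)
99 = 64 + 32 + 2 + 1 in binary powers of 2.
So 2^99 ≡ 99 · 167 · 4 · 2 ≡ 63 (mod 397).
Squaring chain: 63 → 396; reaches −1, so base 2 does not prove 397 composite.

63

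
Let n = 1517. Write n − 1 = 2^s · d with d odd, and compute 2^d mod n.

923

1517 − 1 = 1516 = 2^2 · 379, so d = 379.
2^1 ≡ 2 (mod 1517)
2^2 ≡ 2^2 = 4 ≡ 4 (mod 1517)
2^4 ≡ 4^2 = 16 ≡ 16 (mod 1517)
2^8 ≡ 16^2 = 256 ≡ 256 (mod 1517)
2^16 ≡ 256^2 = 65536 ≡ 305 (mod 1517)
2^32 ≡ 305^2 = 93025 ≡ 488 (mod 1517)
2^64 ≡ 488^2 = 238144 ≡ 1492 (mod 1517)
2^128 ≡ 1492^2 = 2226064 ≡ 625 (mod 1517)
2^256 ≡ 625^2 = 390625 ≡ 756 (mod 1517)
379 = 256 + 64 + 32 + 16 + 8 + 2 + 1 in binary powers of 2.
So 2^379 ≡ 756 · 1492 · 488 · 305 · 256 · 4 · 2 ≡ 923 (mod 1517).
Squaring chain: 923 → 892; never reaches −1, so base 2 is a Miller–Rabin witness that 1517 is composite.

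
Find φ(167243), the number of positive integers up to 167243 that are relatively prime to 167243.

Factor: 167243 = 29 · 73 · 79.
φ(167243) = (29−1) · (73−1) · (79−1) = 28 · 72 · 78 = 157248.

157248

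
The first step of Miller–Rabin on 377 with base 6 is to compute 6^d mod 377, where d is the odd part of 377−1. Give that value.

323

377 − 1 = 376 = 2^3 · 47, so d = 47.
6^1 ≡ 6 (mod 377)
6^2 ≡ 6^2 = 36 ≡ 36 (mod 377)
6^4 ≡ 36^2 = 1296 ≡ 165 (mod 377)
6^8 ≡ 165^2 = 27225 ≡ 81 (mod 377)
6^16 ≡ 81^2 = 6561 ≡ 152 (mod 377)
6^32 ≡ 152^2 = 23104 ≡ 107 (mod 377)
47 = 32 + 8 + 4 + 2 + 1 in binary powers of 2.
So 6^47 ≡ 107 · 81 · 165 · 36 · 6 ≡ 323 (mod 377).
Squaring chain: 323 → 277 → 198; never reaches −1, so base 6 is a Miller–Rabin witness that 377 is composite.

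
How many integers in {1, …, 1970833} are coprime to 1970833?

Factor: 1970833 = 107 · 113 · 163.
φ(1970833) = (107−1) · (113−1) · (163−1) = 106 · 112 · 162 = 1923264.

1923264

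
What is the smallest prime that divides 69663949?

89

69663949 is odd.
Digit sum 52, not divisible by 3.
Ends in 9: not divisible by 5.
7: 69663949 = 7·9951992 + 5
11: 69663949 = 11·6333086 + 3
13: 69663949 = 13·5358765 + 4
17: 69663949 = 17·4097879 + 6
19: 69663949 = 19·3666523 + 12
23: 69663949 = 23·3028867 + 8
29: 69663949 = 29·2402205 + 4
31: 69663949 = 31·2247224 + 5
37: 69663949 = 37·1882809 + 16
41: 69663949 = 41·1699120 + 29
43: 69663949 = 43·1620091 + 36
47: 69663949 = 47·1482211 + 32
53: 69663949 = 53·1314414 + 7
59: 69663949 = 59·1180744 + 53
61: 69663949 = 61·1142031 + 58
67: 69663949 = 67·1039760 + 29
71: 69663949 = 71·981182 + 27
73: 69663949 = 73·954300 + 49
79: 69663949 = 79·881822 + 11
83: 69663949 = 83·839324 + 57
89: 69663949 = 89·782741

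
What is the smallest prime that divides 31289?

67

31289 is odd.
Digit sum 23, not divisible by 3.
Ends in 9: not divisible by 5.
7: 31289 = 7·4469 + 6
11: 31289 = 11·2844 + 5
13: 31289 = 13·2406 + 11
17: 31289 = 17·1840 + 9
19: 31289 = 19·1646 + 15
23: 31289 = 23·1360 + 9
29: 31289 = 29·1078 + 27
31: 31289 = 31·1009 + 10
37: 31289 = 37·845 + 24
41: 31289 = 41·763 + 6
43: 31289 = 43·727 + 28
47: 31289 = 47·665 + 34
53: 31289 = 53·590 + 19
59: 31289 = 59·530 + 19
61: 31289 = 61·512 + 57
67: 31289 = 67·467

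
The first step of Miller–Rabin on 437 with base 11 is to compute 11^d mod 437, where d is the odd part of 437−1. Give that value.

437 − 1 = 436 = 2^2 · 109, so d = 109.
11^1 ≡ 11 (mod 437)
11^2 ≡ 11^2 = 121 ≡ 121 (mod 437)
11^4 ≡ 121^2 = 14641 ≡ 220 (mod 437)
11^8 ≡ 220^2 = 48400 ≡ 330 (mod 437)
11^16 ≡ 330^2 = 108900 ≡ 87 (mod 437)
11^32 ≡ 87^2 = 7569 ≡ 140 (mod 437)
11^64 ≡ 140^2 = 19600 ≡ 372 (mod 437)
109 = 64 + 32 + 8 + 4 + 1 in binary powers of 2.
So 11^109 ≡ 372 · 140 · 330 · 220 · 11 ≡ 182 (mod 437).
Squaring chain: 182 → 349; never reaches −1, so base 11 is a Miller–Rabin witness that 437 is composite.

182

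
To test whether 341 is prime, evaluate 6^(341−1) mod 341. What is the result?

56

6^1 ≡ 6 (mod 341)
6^2 ≡ 6^2 = 36 ≡ 36 (mod 341)
6^4 ≡ 36^2 = 1296 ≡ 273 (mod 341)
6^8 ≡ 273^2 = 74529 ≡ 191 (mod 341)
6^16 ≡ 191^2 = 36481 ≡ 335 (mod 341)
6^32 ≡ 335^2 = 112225 ≡ 36 (mod 341)
6^64 ≡ 36^2 = 1296 ≡ 273 (mod 341)
6^128 ≡ 273^2 = 74529 ≡ 191 (mod 341)
6^256 ≡ 191^2 = 36481 ≡ 335 (mod 341)
340 = 256 + 64 + 16 + 4 in binary powers of 2.
So 6^340 ≡ 335 · 273 · 335 · 273 ≡ 56 (mod 341).
Since 56 ≠ 1, base 6 is a Fermat witness: 341 is composite.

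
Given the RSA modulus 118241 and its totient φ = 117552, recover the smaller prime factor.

φ(n) = (p−1)(q−1) = n − (p+q) + 1, so p + q = 118241 − 117552 + 1 = 690.
p and q are the roots of t² − 690t + 118241 = 0.
Discriminant: 690² − 4·118241 = 476100 − 472964 = 3136; √3136 = 56.
q = (690 − 56)/2 = 317, p = (690 + 56)/2 = 373.
Check: 317 · 373 = 118241.

317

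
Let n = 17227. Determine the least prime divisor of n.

17227 is odd.
Digit sum 19, not divisible by 3.
Ends in 7: not divisible by 5.
7: 17227 = 7·2461

7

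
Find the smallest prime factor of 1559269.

1559269 is odd.
Digit sum 37, not divisible by 3.
Ends in 9: not divisible by 5.
7: 1559269 = 7·222752 + 5
11: 1559269 = 11·141751 + 8
13: 1559269 = 13·119943 + 10
17: 1559269 = 17·91721 + 12
19: 1559269 = 19·82066 + 15
23: 1559269 = 23·67794 + 7
29: 1559269 = 29·53767 + 26
31: 1559269 = 31·50299

31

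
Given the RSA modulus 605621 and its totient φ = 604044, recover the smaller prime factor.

659

φ(n) = (p−1)(q−1) = n − (p+q) + 1, so p + q = 605621 − 604044 + 1 = 1578.
p and q are the roots of t² − 1578t + 605621 = 0.
Discriminant: 1578² − 4·605621 = 2490084 − 2422484 = 67600; √67600 = 260.
q = (1578 − 260)/2 = 659, p = (1578 + 260)/2 = 919.
Check: 659 · 919 = 605621.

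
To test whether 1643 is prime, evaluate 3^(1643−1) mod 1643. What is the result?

3^1 ≡ 3 (mod 1643)
3^2 ≡ 3^2 = 9 ≡ 9 (mod 1643)
3^4 ≡ 9^2 = 81 ≡ 81 (mod 1643)
3^8 ≡ 81^2 = 6561 ≡ 1632 (mod 1643)
3^16 ≡ 1632^2 = 2663424 ≡ 121 (mod 1643)
3^32 ≡ 121^2 = 14641 ≡ 1497 (mod 1643)
3^64 ≡ 1497^2 = 2241009 ≡ 1600 (mod 1643)
3^128 ≡ 1600^2 = 2560000 ≡ 206 (mod 1643)
3^256 ≡ 206^2 = 42436 ≡ 1361 (mod 1643)
3^512 ≡ 1361^2 = 1852321 ≡ 660 (mod 1643)
3^1024 ≡ 660^2 = 435600 ≡ 205 (mod 1643)
1642 = 1024 + 512 + 64 + 32 + 8 + 2 in binary powers of 2.
So 3^1642 ≡ 205 · 660 · 1600 · 1497 · 1632 · 9 ≡ 820 (mod 1643).
Since 820 ≠ 1, base 3 is a Fermat witness: 1643 is composite.

820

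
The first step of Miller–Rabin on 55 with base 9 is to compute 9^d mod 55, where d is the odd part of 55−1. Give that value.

4

55 − 1 = 54 = 2^1 · 27, so d = 27.
9^1 ≡ 9 (mod 55)
9^2 ≡ 9^2 = 81 ≡ 26 (mod 55)
9^4 ≡ 26^2 = 676 ≡ 16 (mod 55)
9^8 ≡ 16^2 = 256 ≡ 36 (mod 55)
9^16 ≡ 36^2 = 1296 ≡ 31 (mod 55)
27 = 16 + 8 + 2 + 1 in binary powers of 2.
So 9^27 ≡ 31 · 36 · 26 · 9 ≡ 4 (mod 55).
Squaring chain: 4; never reaches −1, so base 9 is a Miller–Rabin witness that 55 is composite.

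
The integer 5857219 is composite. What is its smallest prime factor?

41

5857219 is odd.
Digit sum 37, not divisible by 3.
Ends in 9: not divisible by 5.
7: 5857219 = 7·836745 + 4
11: 5857219 = 11·532474 + 5
13: 5857219 = 13·450555 + 4
17: 5857219 = 17·344542 + 5
19: 5857219 = 19·308274 + 13
23: 5857219 = 23·254661 + 16
29: 5857219 = 29·201973 + 2
31: 5857219 = 31·188942 + 17
37: 5857219 = 37·158303 + 8
41: 5857219 = 41·142859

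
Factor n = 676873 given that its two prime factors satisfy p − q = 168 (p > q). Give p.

911

Since p = q + 168, we have 676873 = q(q + 168), so q² + 168q − 676873 = 0.
Discriminant: 168² + 4·676873 = 28224 + 2707492 = 2735716; √2735716 = 1654.
q = (−168 + 1654)/2 = 743, and p = q + 168 = 911.
Check: 743 · 911 = 676873.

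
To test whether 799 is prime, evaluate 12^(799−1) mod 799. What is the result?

12^1 ≡ 12 (mod 799)
12^2 ≡ 12^2 = 144 ≡ 144 (mod 799)
12^4 ≡ 144^2 = 20736 ≡ 761 (mod 799)
12^8 ≡ 761^2 = 579121 ≡ 645 (mod 799)
12^16 ≡ 645^2 = 416025 ≡ 545 (mod 799)
12^32 ≡ 545^2 = 297025 ≡ 596 (mod 799)
12^64 ≡ 596^2 = 355216 ≡ 460 (mod 799)
12^128 ≡ 460^2 = 211600 ≡ 664 (mod 799)
12^256 ≡ 664^2 = 440896 ≡ 647 (mod 799)
12^512 ≡ 647^2 = 418609 ≡ 732 (mod 799)
798 = 512 + 256 + 16 + 8 + 4 + 2 in binary powers of 2.
So 12^798 ≡ 732 · 647 · 545 · 645 · 761 · 144 ≡ 780 (mod 799).
Since 780 ≠ 1, base 12 is a Fermat witness: 799 is composite.

780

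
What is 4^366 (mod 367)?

1

4^1 ≡ 4 (mod 367)
4^2 ≡ 4^2 = 16 ≡ 16 (mod 367)
4^4 ≡ 16^2 = 256 ≡ 256 (mod 367)
4^8 ≡ 256^2 = 65536 ≡ 210 (mod 367)
4^16 ≡ 210^2 = 44100 ≡ 60 (mod 367)
4^32 ≡ 60^2 = 3600 ≡ 297 (mod 367)
4^64 ≡ 297^2 = 88209 ≡ 129 (mod 367)
4^128 ≡ 129^2 = 16641 ≡ 126 (mod 367)
4^256 ≡ 126^2 = 15876 ≡ 95 (mod 367)
366 = 256 + 64 + 32 + 8 + 4 + 2 in binary powers of 2.
So 4^366 ≡ 95 · 129 · 297 · 210 · 256 · 16 ≡ 1 (mod 367).
Since the result is 1, base 4 gives no evidence that 367 is composite.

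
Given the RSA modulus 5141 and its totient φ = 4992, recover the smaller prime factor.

φ(n) = (p−1)(q−1) = n − (p+q) + 1, so p + q = 5141 − 4992 + 1 = 150.
p and q are the roots of t² − 150t + 5141 = 0.
Discriminant: 150² − 4·5141 = 22500 − 20564 = 1936; √1936 = 44.
q = (150 − 44)/2 = 53, p = (150 + 44)/2 = 97.
Check: 53 · 97 = 5141.

53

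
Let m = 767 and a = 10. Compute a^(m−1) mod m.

81

10^1 ≡ 10 (mod 767)
10^2 ≡ 10^2 = 100 ≡ 100 (mod 767)
10^4 ≡ 100^2 = 10000 ≡ 29 (mod 767)
10^8 ≡ 29^2 = 841 ≡ 74 (mod 767)
10^16 ≡ 74^2 = 5476 ≡ 107 (mod 767)
10^32 ≡ 107^2 = 11449 ≡ 711 (mod 767)
10^64 ≡ 711^2 = 505521 ≡ 68 (mod 767)
10^128 ≡ 68^2 = 4624 ≡ 22 (mod 767)
10^256 ≡ 22^2 = 484 ≡ 484 (mod 767)
10^512 ≡ 484^2 = 234256 ≡ 321 (mod 767)
766 = 512 + 128 + 64 + 32 + 16 + 8 + 4 + 2 in binary powers of 2.
So 10^766 ≡ 321 · 22 · 68 · 711 · 107 · 74 · 29 · 100 ≡ 81 (mod 767).
Since 81 ≠ 1, base 10 is a Fermat witness: 767 is composite.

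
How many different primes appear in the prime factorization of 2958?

4

2958 = 2 · 1479
1479 = 3 · 493
493 = 17 · 29
2958 = 2 · 3 · 17 · 29, which has 4 distinct prime factors.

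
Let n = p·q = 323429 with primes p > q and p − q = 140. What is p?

643

Since p = q + 140, we have 323429 = q(q + 140), so q² + 140q − 323429 = 0.
Discriminant: 140² + 4·323429 = 19600 + 1293716 = 1313316; √1313316 = 1146.
q = (−140 + 1146)/2 = 503, and p = q + 140 = 643.
Check: 503 · 643 = 323429.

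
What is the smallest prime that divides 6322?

6322 is even: 2 divides it.

2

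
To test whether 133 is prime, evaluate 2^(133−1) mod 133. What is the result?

64

2^1 ≡ 2 (mod 133)
2^2 ≡ 2^2 = 4 ≡ 4 (mod 133)
2^4 ≡ 4^2 = 16 ≡ 16 (mod 133)
2^8 ≡ 16^2 = 256 ≡ 123 (mod 133)
2^16 ≡ 123^2 = 15129 ≡ 100 (mod 133)
2^32 ≡ 100^2 = 10000 ≡ 25 (mod 133)
2^64 ≡ 25^2 = 625 ≡ 93 (mod 133)
2^128 ≡ 93^2 = 8649 ≡ 4 (mod 133)
132 = 128 + 4 in binary powers of 2.
So 2^132 ≡ 4 · 16 ≡ 64 (mod 133).
Since 64 ≠ 1, base 2 is a Fermat witness: 133 is composite.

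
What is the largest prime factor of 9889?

31

9889 = 11 · 899
899 = 29 · 31
31 is prime.
So 9889 = 11 · 29 · 31; the largest prime factor is 31.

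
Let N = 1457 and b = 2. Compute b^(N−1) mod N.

2^1 ≡ 2 (mod 1457)
2^2 ≡ 2^2 = 4 ≡ 4 (mod 1457)
2^4 ≡ 4^2 = 16 ≡ 16 (mod 1457)
2^8 ≡ 16^2 = 256 ≡ 256 (mod 1457)
2^16 ≡ 256^2 = 65536 ≡ 1428 (mod 1457)
2^32 ≡ 1428^2 = 2039184 ≡ 841 (mod 1457)
2^64 ≡ 841^2 = 707281 ≡ 636 (mod 1457)
2^128 ≡ 636^2 = 404496 ≡ 907 (mod 1457)
2^256 ≡ 907^2 = 822649 ≡ 901 (mod 1457)
2^512 ≡ 901^2 = 811801 ≡ 252 (mod 1457)
2^1024 ≡ 252^2 = 63504 ≡ 853 (mod 1457)
1456 = 1024 + 256 + 128 + 32 + 16 in binary powers of 2.
So 2^1456 ≡ 853 · 901 · 907 · 841 · 1428 ≡ 1397 (mod 1457).
Since 1397 ≠ 1, base 2 is a Fermat witness: 1457 is composite.

1397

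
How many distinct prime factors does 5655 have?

4

5655 = 3 · 1885
1885 = 5 · 377
377 = 13 · 29
5655 = 3 · 5 · 13 · 29, which has 4 distinct prime factors.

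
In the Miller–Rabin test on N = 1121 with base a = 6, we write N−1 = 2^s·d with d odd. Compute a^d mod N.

1121 − 1 = 1120 = 2^5 · 35, so d = 35.
6^1 ≡ 6 (mod 1121)
6^2 ≡ 6^2 = 36 ≡ 36 (mod 1121)
6^4 ≡ 36^2 = 1296 ≡ 175 (mod 1121)
6^8 ≡ 175^2 = 30625 ≡ 358 (mod 1121)
6^16 ≡ 358^2 = 128164 ≡ 370 (mod 1121)
6^32 ≡ 370^2 = 136900 ≡ 138 (mod 1121)
35 = 32 + 2 + 1 in binary powers of 2.
So 6^35 ≡ 138 · 36 · 6 ≡ 662 (mod 1121).
Squaring chain: 662 → 1054 → 5 → 25 → 625; never reaches −1, so base 6 is a Miller–Rabin witness that 1121 is composite.

662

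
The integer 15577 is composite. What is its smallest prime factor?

15577 is odd.
Digit sum 25, not divisible by 3.
Ends in 7: not divisible by 5.
7: 15577 = 7·2225 + 2
11: 15577 = 11·1416 + 1
13: 15577 = 13·1198 + 3
17: 15577 = 17·916 + 5
19: 15577 = 19·819 + 16
23: 15577 = 23·677 + 6
29: 15577 = 29·537 + 4
31: 15577 = 31·502 + 15
37: 15577 = 37·421

37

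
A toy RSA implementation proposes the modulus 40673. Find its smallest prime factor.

40673 is odd.
Digit sum 20, not divisible by 3.
Ends in 3: not divisible by 5.
7: 40673 = 7·5810 + 3
11: 40673 = 11·3697 + 6
13: 40673 = 13·3128 + 9
17: 40673 = 17·2392 + 9
19: 40673 = 19·2140 + 13
23: 40673 = 23·1768 + 9
29: 40673 = 29·1402 + 15
31: 40673 = 31·1312 + 1
37: 40673 = 37·1099 + 10
41: 40673 = 41·992 + 1
43: 40673 = 43·945 + 38
47: 40673 = 47·865 + 18
53: 40673 = 53·767 + 22
59: 40673 = 59·689 + 22
61: 40673 = 61·666 + 47
67: 40673 = 67·607 + 4
71: 40673 = 71·572 + 61
73: 40673 = 73·557 + 12
79: 40673 = 79·514 + 67
83: 40673 = 83·490 + 3
89: 40673 = 89·457

89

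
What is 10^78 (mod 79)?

1

10^1 ≡ 10 (mod 79)
10^2 ≡ 10^2 = 100 ≡ 21 (mod 79)
10^4 ≡ 21^2 = 441 ≡ 46 (mod 79)
10^8 ≡ 46^2 = 2116 ≡ 62 (mod 79)
10^16 ≡ 62^2 = 3844 ≡ 52 (mod 79)
10^32 ≡ 52^2 = 2704 ≡ 18 (mod 79)
10^64 ≡ 18^2 = 324 ≡ 8 (mod 79)
78 = 64 + 8 + 4 + 2 in binary powers of 2.
So 10^78 ≡ 8 · 62 · 46 · 21 ≡ 1 (mod 79).
Since the result is 1, base 10 gives no evidence that 79 is composite.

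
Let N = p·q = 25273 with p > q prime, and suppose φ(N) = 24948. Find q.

φ(n) = (p−1)(q−1) = n − (p+q) + 1, so p + q = 25273 − 24948 + 1 = 326.
p and q are the roots of t² − 326t + 25273 = 0.
Discriminant: 326² − 4·25273 = 106276 − 101092 = 5184; √5184 = 72.
q = (326 − 72)/2 = 127, p = (326 + 72)/2 = 199.
Check: 127 · 199 = 25273.

127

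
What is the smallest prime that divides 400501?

19

400501 is odd.
Digit sum 10, not divisible by 3.
Ends in 1: not divisible by 5.
7: 400501 = 7·57214 + 3
11: 400501 = 11·36409 + 2
13: 400501 = 13·30807 + 10
17: 400501 = 17·23558 + 15
19: 400501 = 19·21079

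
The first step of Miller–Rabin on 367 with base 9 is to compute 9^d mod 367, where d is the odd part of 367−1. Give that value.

367 − 1 = 366 = 2^1 · 183, so d = 183.
9^1 ≡ 9 (mod 367)
9^2 ≡ 9^2 = 81 ≡ 81 (mod 367)
9^4 ≡ 81^2 = 6561 ≡ 322 (mod 367)
9^8 ≡ 322^2 = 103684 ≡ 190 (mod 367)
9^16 ≡ 190^2 = 36100 ≡ 134 (mod 367)
9^32 ≡ 134^2 = 17956 ≡ 340 (mod 367)
9^64 ≡ 340^2 = 115600 ≡ 362 (mod 367)
9^128 ≡ 362^2 = 131044 ≡ 25 (mod 367)
183 = 128 + 32 + 16 + 4 + 2 + 1 in binary powers of 2.
So 9^183 ≡ 25 · 340 · 134 · 322 · 81 · 9 ≡ 1 (mod 367).
Since 9^d ≡ 1 (mod 367), base 9 does not prove 367 composite.

1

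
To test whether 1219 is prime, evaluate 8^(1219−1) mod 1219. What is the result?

855

8^1 ≡ 8 (mod 1219)
8^2 ≡ 8^2 = 64 ≡ 64 (mod 1219)
8^4 ≡ 64^2 = 4096 ≡ 439 (mod 1219)
8^8 ≡ 439^2 = 192721 ≡ 119 (mod 1219)
8^16 ≡ 119^2 = 14161 ≡ 752 (mod 1219)
8^32 ≡ 752^2 = 565504 ≡ 1107 (mod 1219)
8^64 ≡ 1107^2 = 1225449 ≡ 354 (mod 1219)
8^128 ≡ 354^2 = 125316 ≡ 978 (mod 1219)
8^256 ≡ 978^2 = 956484 ≡ 788 (mod 1219)
8^512 ≡ 788^2 = 620944 ≡ 473 (mod 1219)
8^1024 ≡ 473^2 = 223729 ≡ 652 (mod 1219)
1218 = 1024 + 128 + 64 + 2 in binary powers of 2.
So 8^1218 ≡ 652 · 978 · 354 · 64 ≡ 855 (mod 1219).
Since 855 ≠ 1, base 8 is a Fermat witness: 1219 is composite.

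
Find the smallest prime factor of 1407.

1407 is odd.
Digit sum 12, divisible by 3.

3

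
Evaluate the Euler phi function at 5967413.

Factor: 5967413 = 157 · 191 · 199.
φ(5967413) = (157−1) · (191−1) · (199−1) = 156 · 190 · 198 = 5868720.

5868720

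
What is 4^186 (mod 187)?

169

4^1 ≡ 4 (mod 187)
4^2 ≡ 4^2 = 16 ≡ 16 (mod 187)
4^4 ≡ 16^2 = 256 ≡ 69 (mod 187)
4^8 ≡ 69^2 = 4761 ≡ 86 (mod 187)
4^16 ≡ 86^2 = 7396 ≡ 103 (mod 187)
4^32 ≡ 103^2 = 10609 ≡ 137 (mod 187)
4^64 ≡ 137^2 = 18769 ≡ 69 (mod 187)
4^128 ≡ 69^2 = 4761 ≡ 86 (mod 187)
186 = 128 + 32 + 16 + 8 + 2 in binary powers of 2.
So 4^186 ≡ 86 · 137 · 103 · 86 · 16 ≡ 169 (mod 187).
Since 169 ≠ 1, base 4 is a Fermat witness: 187 is composite.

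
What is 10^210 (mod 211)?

10^1 ≡ 10 (mod 211)
10^2 ≡ 10^2 = 100 ≡ 100 (mod 211)
10^4 ≡ 100^2 = 10000 ≡ 83 (mod 211)
10^8 ≡ 83^2 = 6889 ≡ 137 (mod 211)
10^16 ≡ 137^2 = 18769 ≡ 201 (mod 211)
10^32 ≡ 201^2 = 40401 ≡ 100 (mod 211)
10^64 ≡ 100^2 = 10000 ≡ 83 (mod 211)
10^128 ≡ 83^2 = 6889 ≡ 137 (mod 211)
210 = 128 + 64 + 16 + 2 in binary powers of 2.
So 10^210 ≡ 137 · 83 · 201 · 100 ≡ 1 (mod 211).
Since the result is 1, base 10 gives no evidence that 211 is composite.

1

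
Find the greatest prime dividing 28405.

23

28405 = 5 · 5681
5681 = 13 · 437
437 = 19 · 23
23 is prime.
So 28405 = 5 · 13 · 19 · 23; the largest prime factor is 23.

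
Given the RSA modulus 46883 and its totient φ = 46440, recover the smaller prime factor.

173

φ(n) = (p−1)(q−1) = n − (p+q) + 1, so p + q = 46883 − 46440 + 1 = 444.
p and q are the roots of t² − 444t + 46883 = 0.
Discriminant: 444² − 4·46883 = 197136 − 187532 = 9604; √9604 = 98.
q = (444 − 98)/2 = 173, p = (444 + 98)/2 = 271.
Check: 173 · 271 = 46883.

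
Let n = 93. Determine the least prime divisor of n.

93 is odd.
Digit sum 12, divisible by 3.

3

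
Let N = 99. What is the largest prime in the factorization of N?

99 = 3 · 33
33 = 3 · 11
11 is prime.
So 99 = 3^2 · 11; the largest prime factor is 11.

11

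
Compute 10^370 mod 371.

10^1 ≡ 10 (mod 371)
10^2 ≡ 10^2 = 100 ≡ 100 (mod 371)
10^4 ≡ 100^2 = 10000 ≡ 354 (mod 371)
10^8 ≡ 354^2 = 125316 ≡ 289 (mod 371)
10^16 ≡ 289^2 = 83521 ≡ 46 (mod 371)
10^32 ≡ 46^2 = 2116 ≡ 261 (mod 371)
10^64 ≡ 261^2 = 68121 ≡ 228 (mod 371)
10^128 ≡ 228^2 = 51984 ≡ 44 (mod 371)
10^256 ≡ 44^2 = 1936 ≡ 81 (mod 371)
370 = 256 + 64 + 32 + 16 + 2 in binary powers of 2.
So 10^370 ≡ 81 · 228 · 261 · 46 · 100 ≡ 102 (mod 371).
Since 102 ≠ 1, base 10 is a Fermat witness: 371 is composite.

102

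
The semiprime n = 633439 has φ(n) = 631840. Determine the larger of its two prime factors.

φ(n) = (p−1)(q−1) = n − (p+q) + 1, so p + q = 633439 − 631840 + 1 = 1600.
p and q are the roots of t² − 1600t + 633439 = 0.
Discriminant: 1600² − 4·633439 = 2560000 − 2533756 = 26244; √26244 = 162.
q = (1600 − 162)/2 = 719, p = (1600 + 162)/2 = 881.
Check: 719 · 881 = 633439.

881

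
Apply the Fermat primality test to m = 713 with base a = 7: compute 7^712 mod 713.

679

7^1 ≡ 7 (mod 713)
7^2 ≡ 7^2 = 49 ≡ 49 (mod 713)
7^4 ≡ 49^2 = 2401 ≡ 262 (mod 713)
7^8 ≡ 262^2 = 68644 ≡ 196 (mod 713)
7^16 ≡ 196^2 = 38416 ≡ 627 (mod 713)
7^32 ≡ 627^2 = 393129 ≡ 266 (mod 713)
7^64 ≡ 266^2 = 70756 ≡ 169 (mod 713)
7^128 ≡ 169^2 = 28561 ≡ 41 (mod 713)
7^256 ≡ 41^2 = 1681 ≡ 255 (mod 713)
7^512 ≡ 255^2 = 65025 ≡ 142 (mod 713)
712 = 512 + 128 + 64 + 8 in binary powers of 2.
So 7^712 ≡ 142 · 41 · 169 · 196 ≡ 679 (mod 713).
Since 679 ≠ 1, base 7 is a Fermat witness: 713 is composite.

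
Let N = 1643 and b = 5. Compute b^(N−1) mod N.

5^1 ≡ 5 (mod 1643)
5^2 ≡ 5^2 = 25 ≡ 25 (mod 1643)
5^4 ≡ 25^2 = 625 ≡ 625 (mod 1643)
5^8 ≡ 625^2 = 390625 ≡ 1234 (mod 1643)
5^16 ≡ 1234^2 = 1522756 ≡ 1338 (mod 1643)
5^32 ≡ 1338^2 = 1790244 ≡ 1017 (mod 1643)
5^64 ≡ 1017^2 = 1034289 ≡ 842 (mod 1643)
5^128 ≡ 842^2 = 708964 ≡ 831 (mod 1643)
5^256 ≡ 831^2 = 690561 ≡ 501 (mod 1643)
5^512 ≡ 501^2 = 251001 ≡ 1265 (mod 1643)
5^1024 ≡ 1265^2 = 1600225 ≡ 1586 (mod 1643)
1642 = 1024 + 512 + 64 + 32 + 8 + 2 in binary powers of 2.
So 5^1642 ≡ 1586 · 1265 · 842 · 1017 · 1234 · 25 ≡ 594 (mod 1643).
Since 594 ≠ 1, base 5 is a Fermat witness: 1643 is composite.

594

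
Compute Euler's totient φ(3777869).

3704400

Factor: 3777869 = 127 · 151 · 197.
φ(3777869) = (127−1) · (151−1) · (197−1) = 126 · 150 · 196 = 3704400.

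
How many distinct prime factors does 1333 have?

1333 = 31 · 43
1333 = 31 · 43, which has 2 distinct prime factors.

2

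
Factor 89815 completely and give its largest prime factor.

71

89815 = 5 · 17963
17963 = 11 · 1633
1633 = 23 · 71
71 is prime.
So 89815 = 5 · 11 · 23 · 71; the largest prime factor is 71.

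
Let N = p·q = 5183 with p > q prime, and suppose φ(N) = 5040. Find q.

71

φ(n) = (p−1)(q−1) = n − (p+q) + 1, so p + q = 5183 − 5040 + 1 = 144.
p and q are the roots of t² − 144t + 5183 = 0.
Discriminant: 144² − 4·5183 = 20736 − 20732 = 4; √4 = 2.
q = (144 − 2)/2 = 71, p = (144 + 2)/2 = 73.
Check: 71 · 73 = 5183.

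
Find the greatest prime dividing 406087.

406087 = 11 · 36917
36917 = 19 · 1943
1943 = 29 · 67
67 is prime.
So 406087 = 11 · 19 · 29 · 67; the largest prime factor is 67.

67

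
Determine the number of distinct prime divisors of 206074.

206074 = 2 · 103037
103037 = 11 · 9367
9367 = 17 · 551
551 = 19 · 29
206074 = 2 · 11 · 17 · 19 · 29, which has 5 distinct prime factors.

5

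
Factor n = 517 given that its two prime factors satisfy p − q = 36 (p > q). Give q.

Since p = q + 36, we have 517 = q(q + 36), so q² + 36q − 517 = 0.
Discriminant: 36² + 4·517 = 1296 + 2068 = 3364; √3364 = 58.
q = (−36 + 58)/2 = 11, and p = q + 36 = 47.
Check: 11 · 47 = 517.

11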